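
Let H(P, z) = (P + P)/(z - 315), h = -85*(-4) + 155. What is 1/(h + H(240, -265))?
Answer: 29/14331 ≈ 0.0020236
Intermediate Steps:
h = 495 (h = 340 + 155 = 495)
H(P, z) = 2*P/(-315 + z) (H(P, z) = (2*P)/(-315 + z) = 2*P/(-315 + z))
1/(h + H(240, -265)) = 1/(495 + 2*240/(-315 - 265)) = 1/(495 + 2*240/(-580)) = 1/(495 + 2*240*(-1/580)) = 1/(495 - 24/29) = 1/(14331/29) = 29/14331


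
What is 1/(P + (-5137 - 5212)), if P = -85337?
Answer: -1/95686 ≈ -1.0451e-5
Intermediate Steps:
1/(P + (-5137 - 5212)) = 1/(-85337 + (-5137 - 5212)) = 1/(-85337 - 10349) = 1/(-95686) = -1/95686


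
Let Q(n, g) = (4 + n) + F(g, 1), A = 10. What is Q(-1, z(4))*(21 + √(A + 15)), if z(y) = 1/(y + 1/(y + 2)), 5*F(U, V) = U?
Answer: 9906/125 ≈ 79.248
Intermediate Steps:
F(U, V) = U/5
z(y) = 1/(y + 1/(2 + y))
Q(n, g) = 4 + n + g/5 (Q(n, g) = (4 + n) + g/5 = 4 + n + g/5)
Q(-1, z(4))*(21 + √(A + 15)) = (4 - 1 + ((2 + 4)/(1 + 4² + 2*4))/5)*(21 + √(10 + 15)) = (4 - 1 + (6/(1 + 16 + 8))/5)*(21 + √25) = (4 - 1 + (6/25)/5)*(21 + 5) = (4 - 1 + ((1/25)*6)/5)*26 = (4 - 1 + (⅕)*(6/25))*26 = (4 - 1 + 6/125)*26 = (381/125)*26 = 9906/125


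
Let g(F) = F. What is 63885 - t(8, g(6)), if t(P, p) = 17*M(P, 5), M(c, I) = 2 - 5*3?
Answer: 64106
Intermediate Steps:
M(c, I) = -13 (M(c, I) = 2 - 15 = -13)
t(P, p) = -221 (t(P, p) = 17*(-13) = -221)
63885 - t(8, g(6)) = 63885 - 1*(-221) = 63885 + 221 = 64106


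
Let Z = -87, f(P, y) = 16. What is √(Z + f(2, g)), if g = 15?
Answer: I*√71 ≈ 8.4261*I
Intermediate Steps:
√(Z + f(2, g)) = √(-87 + 16) = √(-71) = I*√71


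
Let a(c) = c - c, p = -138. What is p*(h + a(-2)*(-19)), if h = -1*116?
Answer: 16008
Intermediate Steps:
a(c) = 0
h = -116
p*(h + a(-2)*(-19)) = -138*(-116 + 0*(-19)) = -138*(-116 + 0) = -138*(-116) = 16008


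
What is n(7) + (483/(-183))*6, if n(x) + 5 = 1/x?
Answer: -8836/427 ≈ -20.693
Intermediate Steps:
n(x) = -5 + 1/x
n(7) + (483/(-183))*6 = (-5 + 1/7) + (483/(-183))*6 = (-5 + ⅐) + (483*(-1/183))*6 = -34/7 - 161/61*6 = -34/7 - 966/61 = -8836/427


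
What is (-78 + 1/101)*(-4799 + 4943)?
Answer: -1134288/101 ≈ -11231.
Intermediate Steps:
(-78 + 1/101)*(-4799 + 4943) = (-78 + 1/101)*144 = -7877/101*144 = -1134288/101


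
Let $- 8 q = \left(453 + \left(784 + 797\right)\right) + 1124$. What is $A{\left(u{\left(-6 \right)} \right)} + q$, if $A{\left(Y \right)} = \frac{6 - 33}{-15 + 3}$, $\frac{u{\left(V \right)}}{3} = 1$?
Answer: $- \frac{785}{2} \approx -392.5$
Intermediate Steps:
$u{\left(V \right)} = 3$ ($u{\left(V \right)} = 3 \cdot 1 = 3$)
$q = - \frac{1579}{4}$ ($q = - \frac{\left(453 + \left(784 + 797\right)\right) + 1124}{8} = - \frac{\left(453 + 1581\right) + 1124}{8} = - \frac{2034 + 1124}{8} = \left(- \frac{1}{8}\right) 3158 = - \frac{1579}{4} \approx -394.75$)
$A{\left(Y \right)} = \frac{9}{4}$ ($A{\left(Y \right)} = - \frac{27}{-12} = \left(-27\right) \left(- \frac{1}{12}\right) = \frac{9}{4}$)
$A{\left(u{\left(-6 \right)} \right)} + q = \frac{9}{4} - \frac{1579}{4} = - \frac{785}{2}$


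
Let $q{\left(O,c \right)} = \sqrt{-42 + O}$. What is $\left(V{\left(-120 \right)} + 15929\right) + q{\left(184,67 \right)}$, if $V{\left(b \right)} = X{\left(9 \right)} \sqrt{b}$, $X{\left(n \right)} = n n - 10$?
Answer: $15929 + \sqrt{142} + 142 i \sqrt{30} \approx 15941.0 + 777.77 i$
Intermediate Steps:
$X{\left(n \right)} = -10 + n^{2}$ ($X{\left(n \right)} = n^{2} - 10 = -10 + n^{2}$)
$V{\left(b \right)} = 71 \sqrt{b}$ ($V{\left(b \right)} = \left(-10 + 9^{2}\right) \sqrt{b} = \left(-10 + 81\right) \sqrt{b} = 71 \sqrt{b}$)
$\left(V{\left(-120 \right)} + 15929\right) + q{\left(184,67 \right)} = \left(71 \sqrt{-120} + 15929\right) + \sqrt{-42 + 184} = \left(71 \cdot 2 i \sqrt{30} + 15929\right) + \sqrt{142} = \left(142 i \sqrt{30} + 15929\right) + \sqrt{142} = \left(15929 + 142 i \sqrt{30}\right) + \sqrt{142} = 15929 + \sqrt{142} + 142 i \sqrt{30}$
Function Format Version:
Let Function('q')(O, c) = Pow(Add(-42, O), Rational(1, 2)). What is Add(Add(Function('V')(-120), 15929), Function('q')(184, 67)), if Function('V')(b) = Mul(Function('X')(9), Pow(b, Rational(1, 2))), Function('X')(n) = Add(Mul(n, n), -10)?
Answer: Add(15929, Pow(142, Rational(1, 2)), Mul(142, I, Pow(30, Rational(1, 2)))) ≈ Add(15941., Mul(777.77, I))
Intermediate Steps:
Function('X')(n) = Add(-10, Pow(n, 2)) (Function('X')(n) = Add(Pow(n, 2), -10) = Add(-10, Pow(n, 2)))
Function('V')(b) = Mul(71, Pow(b, Rational(1, 2))) (Function('V')(b) = Mul(Add(-10, Pow(9, 2)), Pow(b, Rational(1, 2))) = Mul(Add(-10, 81), Pow(b, Rational(1, 2))) = Mul(71, Pow(b, Rational(1, 2))))
Add(Add(Function('V')(-120), 15929), Function('q')(184, 67)) = Add(Add(Mul(71, Pow(-120, Rational(1, 2))), 15929), Pow(Add(-42, 184), Rational(1, 2))) = Add(Add(Mul(71, Mul(2, I, Pow(30, Rational(1, 2)))), 15929), Pow(142, Rational(1, 2))) = Add(Add(Mul(142, I, Pow(30, Rational(1, 2))), 15929), Pow(142, Rational(1, 2))) = Add(Add(15929, Mul(142, I, Pow(30, Rational(1, 2)))), Pow(142, Rational(1, 2))) = Add(15929, Pow(142, Rational(1, 2)), Mul(142, I, Pow(30, Rational(1, 2))))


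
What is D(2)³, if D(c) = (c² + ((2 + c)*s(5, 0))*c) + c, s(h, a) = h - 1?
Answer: 54872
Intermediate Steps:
s(h, a) = -1 + h
D(c) = c + c² + c*(8 + 4*c) (D(c) = (c² + ((2 + c)*(-1 + 5))*c) + c = (c² + ((2 + c)*4)*c) + c = (c² + (8 + 4*c)*c) + c = (c² + c*(8 + 4*c)) + c = c + c² + c*(8 + 4*c))
D(2)³ = (2*(9 + 5*2))³ = (2*(9 + 10))³ = (2*19)³ = 38³ = 54872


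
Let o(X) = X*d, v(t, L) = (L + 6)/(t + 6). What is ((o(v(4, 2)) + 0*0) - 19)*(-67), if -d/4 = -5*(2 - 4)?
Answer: 3417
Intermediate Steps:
v(t, L) = (6 + L)/(6 + t)
d = -40 (d = -(-20)*(2 - 4) = -(-20)*(-2) = -4*10 = -40)
o(X) = -40*X (o(X) = X*(-40) = -40*X)
((o(v(4, 2)) + 0*0) - 19)*(-67) = ((-40*(6 + 2)/(6 + 4) + 0*0) - 19)*(-67) = ((-40*8/10 + 0) - 19)*(-67) = ((-4*8 + 0) - 19)*(-67) = ((-40*⅘ + 0) - 19)*(-67) = ((-32 + 0) - 19)*(-67) = (-32 - 19)*(-67) = -51*(-67) = 3417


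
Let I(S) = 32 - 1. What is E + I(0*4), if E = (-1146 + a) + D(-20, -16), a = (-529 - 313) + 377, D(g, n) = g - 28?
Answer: -1628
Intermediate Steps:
D(g, n) = -28 + g
a = -465 (a = -842 + 377 = -465)
I(S) = 31
E = -1659 (E = (-1146 - 465) + (-28 - 20) = -1611 - 48 = -1659)
E + I(0*4) = -1659 + 31 = -1628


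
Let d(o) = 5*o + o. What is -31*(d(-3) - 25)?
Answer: 1333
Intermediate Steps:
d(o) = 6*o
-31*(d(-3) - 25) = -31*(6*(-3) - 25) = -31*(-18 - 25) = -31*(-43) = 1333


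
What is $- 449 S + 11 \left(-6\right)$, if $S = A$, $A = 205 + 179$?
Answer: $-172482$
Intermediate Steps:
$A = 384$
$S = 384$
$- 449 S + 11 \left(-6\right) = \left(-449\right) 384 + 11 \left(-6\right) = -172416 - 66 = -172482$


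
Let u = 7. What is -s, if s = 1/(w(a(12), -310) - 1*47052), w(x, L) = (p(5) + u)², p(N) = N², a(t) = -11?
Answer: 1/46028 ≈ 2.1726e-5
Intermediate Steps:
w(x, L) = 1024 (w(x, L) = (5² + 7)² = (25 + 7)² = 32² = 1024)
s = -1/46028 (s = 1/(1024 - 1*47052) = 1/(1024 - 47052) = 1/(-46028) = -1/46028 ≈ -2.1726e-5)
-s = -1*(-1/46028) = 1/46028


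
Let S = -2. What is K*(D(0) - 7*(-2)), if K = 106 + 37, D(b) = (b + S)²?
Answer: 2574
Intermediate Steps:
D(b) = (-2 + b)² (D(b) = (b - 2)² = (-2 + b)²)
K = 143
K*(D(0) - 7*(-2)) = 143*((-2 + 0)² - 7*(-2)) = 143*((-2)² + 14) = 143*(4 + 14) = 143*18 = 2574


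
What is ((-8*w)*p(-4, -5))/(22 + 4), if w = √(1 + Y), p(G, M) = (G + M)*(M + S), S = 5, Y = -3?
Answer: 0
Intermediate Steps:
p(G, M) = (5 + M)*(G + M) (p(G, M) = (G + M)*(M + 5) = (G + M)*(5 + M) = (5 + M)*(G + M))
w = I*√2 (w = √(1 - 3) = √(-2) = I*√2 ≈ 1.4142*I)
((-8*w)*p(-4, -5))/(22 + 4) = ((-8*I*√2)*((-5)² + 5*(-4) + 5*(-5) - 4*(-5)))/(22 + 4) = ((-8*I*√2)*(25 - 20 - 25 + 20))/26 = (-8*I*√2*0)*(1/26) = 0*(1/26) = 0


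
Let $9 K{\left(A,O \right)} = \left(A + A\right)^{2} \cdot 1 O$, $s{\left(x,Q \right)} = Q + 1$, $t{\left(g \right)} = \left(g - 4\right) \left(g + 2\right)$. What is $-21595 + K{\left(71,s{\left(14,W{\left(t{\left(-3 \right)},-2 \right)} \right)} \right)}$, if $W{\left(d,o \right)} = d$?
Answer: $- \frac{33043}{9} \approx -3671.4$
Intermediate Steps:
$t{\left(g \right)} = \left(-4 + g\right) \left(2 + g\right)$
$s{\left(x,Q \right)} = 1 + Q$
$K{\left(A,O \right)} = \frac{4 O A^{2}}{9}$ ($K{\left(A,O \right)} = \frac{\left(A + A\right)^{2} \cdot 1 O}{9} = \frac{\left(2 A\right)^{2} \cdot 1 O}{9} = \frac{4 A^{2} \cdot 1 O}{9} = \frac{4 A^{2} O}{9} = \frac{4 O A^{2}}{9}$)
$-21595 + K{\left(71,s{\left(14,W{\left(t{\left(-3 \right)},-2 \right)} \right)} \right)} = -21595 + \frac{4 \left(1 - \left(2 - 9\right)\right) 71^{2}}{9} = -21595 + \frac{4}{9} \left(1 + \left(-8 + 9 + 6\right)\right) 5041 = -21595 + \frac{4}{9} \left(1 + 7\right) 5041 = -21595 + \frac{4}{9} \cdot 8 \cdot 5041 = -21595 + \frac{161312}{9} = - \frac{33043}{9}$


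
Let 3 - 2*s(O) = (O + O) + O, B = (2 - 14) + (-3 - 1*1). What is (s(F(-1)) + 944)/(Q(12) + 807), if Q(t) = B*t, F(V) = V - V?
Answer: 1891/1230 ≈ 1.5374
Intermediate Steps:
B = -16 (B = -12 + (-3 - 1) = -12 - 4 = -16)
F(V) = 0
Q(t) = -16*t
s(O) = 3/2 - 3*O/2 (s(O) = 3/2 - ((O + O) + O)/2 = 3/2 - (2*O + O)/2 = 3/2 - 3*O/2)
(s(F(-1)) + 944)/(Q(12) + 807) = ((3/2 - 3/2*0) + 944)/(-16*12 + 807) = ((3/2 + 0) + 944)/(-192 + 807) = (3/2 + 944)/615 = (1891/2)*(1/615) = 1891/1230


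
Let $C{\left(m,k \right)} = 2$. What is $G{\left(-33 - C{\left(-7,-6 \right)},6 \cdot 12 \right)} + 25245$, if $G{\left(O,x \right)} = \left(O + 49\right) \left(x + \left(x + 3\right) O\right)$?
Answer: $-10497$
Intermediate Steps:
$G{\left(O,x \right)} = \left(49 + O\right) \left(x + O \left(3 + x\right)\right)$ ($G{\left(O,x \right)} = \left(49 + O\right) \left(x + \left(3 + x\right) O\right) = \left(49 + O\right) \left(x + O \left(3 + x\right)\right)$)
$G{\left(-33 - C{\left(-7,-6 \right)},6 \cdot 12 \right)} + 25245 = \left(3 \left(-33 - 2\right)^{2} + 49 \cdot 6 \cdot 12 + 147 \left(-33 - 2\right) + 6 \cdot 12 \left(-33 - 2\right)^{2} + 50 \left(-33 - 2\right) 6 \cdot 12\right) + 25245 = \left(3 \left(-33 - 2\right)^{2} + 49 \cdot 72 + 147 \left(-33 - 2\right) + 72 \left(-33 - 2\right)^{2} + 50 \left(-33 - 2\right) 72\right) + 25245 = \left(3 \left(-35\right)^{2} + 3528 + 147 \left(-35\right) + 72 \left(-35\right)^{2} + 50 \left(-35\right) 72\right) + 25245 = \left(3 \cdot 1225 + 3528 - 5145 + 72 \cdot 1225 - 126000\right) + 25245 = \left(3675 + 3528 - 5145 + 88200 - 126000\right) + 25245 = -35742 + 25245 = -10497$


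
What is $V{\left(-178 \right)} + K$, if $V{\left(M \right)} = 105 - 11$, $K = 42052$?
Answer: $42146$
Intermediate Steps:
$V{\left(M \right)} = 94$ ($V{\left(M \right)} = 105 - 11 = 94$)
$V{\left(-178 \right)} + K = 94 + 42052 = 42146$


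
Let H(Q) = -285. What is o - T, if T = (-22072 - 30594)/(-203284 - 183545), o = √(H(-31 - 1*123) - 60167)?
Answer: -52666/386829 + 2*I*√15113 ≈ -0.13615 + 245.87*I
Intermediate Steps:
o = 2*I*√15113 (o = √(-285 - 60167) = √(-60452) = 2*I*√15113 ≈ 245.87*I)
T = 52666/386829 (T = -52666/(-386829) = -52666*(-1/386829) = 52666/386829 ≈ 0.13615)
o - T = 2*I*√15113 - 1*52666/386829 = 2*I*√15113 - 52666/386829 = -52666/386829 + 2*I*√15113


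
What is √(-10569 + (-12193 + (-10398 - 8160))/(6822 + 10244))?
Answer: I*√118773530/106 ≈ 102.81*I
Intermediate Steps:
√(-10569 + (-12193 + (-10398 - 8160))/(6822 + 10244)) = √(-10569 + (-12193 - 18558)/17066) = √(-10569 - 30751*1/17066) = √(-10569 - 191/106) = √(-1120505/106) = I*√118773530/106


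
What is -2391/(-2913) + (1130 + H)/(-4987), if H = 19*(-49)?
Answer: 3781410/4842377 ≈ 0.78090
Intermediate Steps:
H = -931
-2391/(-2913) + (1130 + H)/(-4987) = -2391/(-2913) + (1130 - 931)/(-4987) = -2391*(-1/2913) + 199*(-1/4987) = 797/971 - 199/4987 = 3781410/4842377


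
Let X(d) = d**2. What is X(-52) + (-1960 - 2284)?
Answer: -1540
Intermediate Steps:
X(-52) + (-1960 - 2284) = (-52)**2 + (-1960 - 2284) = 2704 - 4244 = -1540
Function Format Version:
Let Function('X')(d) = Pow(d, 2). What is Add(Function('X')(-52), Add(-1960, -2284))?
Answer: -1540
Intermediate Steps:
Add(Function('X')(-52), Add(-1960, -2284)) = Add(Pow(-52, 2), Add(-1960, -2284)) = Add(2704, -4244) = -1540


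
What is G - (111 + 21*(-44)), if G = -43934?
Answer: -43121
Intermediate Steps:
G - (111 + 21*(-44)) = -43934 - (111 + 21*(-44)) = -43934 - (111 - 924) = -43934 - 1*(-813) = -43934 + 813 = -43121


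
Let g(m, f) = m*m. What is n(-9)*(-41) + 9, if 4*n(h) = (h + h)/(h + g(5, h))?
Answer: 657/32 ≈ 20.531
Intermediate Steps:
g(m, f) = m²
n(h) = h/(2*(25 + h)) (n(h) = ((h + h)/(h + 5²))/4 = ((2*h)/(h + 25))/4 = ((2*h)/(25 + h))/4 = (2*h/(25 + h))/4 = h/(2*(25 + h)))
n(-9)*(-41) + 9 = ((½)*(-9)/(25 - 9))*(-41) + 9 = ((½)*(-9)/16)*(-41) + 9 = ((½)*(-9)*(1/16))*(-41) + 9 = -9/32*(-41) + 9 = 369/32 + 9 = 657/32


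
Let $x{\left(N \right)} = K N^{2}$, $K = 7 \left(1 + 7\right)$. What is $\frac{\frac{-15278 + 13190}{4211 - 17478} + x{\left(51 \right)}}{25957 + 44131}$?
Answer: $\frac{241552530}{116232187} \approx 2.0782$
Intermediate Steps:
$K = 56$ ($K = 7 \cdot 8 = 56$)
$x{\left(N \right)} = 56 N^{2}$
$\frac{\frac{-15278 + 13190}{4211 - 17478} + x{\left(51 \right)}}{25957 + 44131} = \frac{\frac{-15278 + 13190}{4211 - 17478} + 56 \cdot 51^{2}}{25957 + 44131} = \frac{- \frac{2088}{-13267} + 56 \cdot 2601}{70088} = \left(\left(-2088\right) \left(- \frac{1}{13267}\right) + 145656\right) \frac{1}{70088} = \left(\frac{2088}{13267} + 145656\right) \frac{1}{70088} = \frac{1932420240}{13267} \cdot \frac{1}{70088} = \frac{241552530}{116232187}$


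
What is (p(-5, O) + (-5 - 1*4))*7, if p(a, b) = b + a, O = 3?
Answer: -77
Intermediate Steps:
p(a, b) = a + b
(p(-5, O) + (-5 - 1*4))*7 = ((-5 + 3) + (-5 - 1*4))*7 = (-2 + (-5 - 4))*7 = (-2 - 9)*7 = -11*7 = -77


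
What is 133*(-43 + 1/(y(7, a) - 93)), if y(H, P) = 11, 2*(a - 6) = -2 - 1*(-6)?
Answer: -469091/82 ≈ -5720.6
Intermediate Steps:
a = 8 (a = 6 + (-2 - 1*(-6))/2 = 6 + (-2 + 6)/2 = 6 + (½)*4 = 6 + 2 = 8)
133*(-43 + 1/(y(7, a) - 93)) = 133*(-43 + 1/(11 - 93)) = 133*(-43 + 1/(-82)) = 133*(-43 - 1/82) = 133*(-3527/82) = -469091/82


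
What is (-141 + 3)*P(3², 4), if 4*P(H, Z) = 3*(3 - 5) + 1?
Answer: 345/2 ≈ 172.50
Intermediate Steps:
P(H, Z) = -5/4 (P(H, Z) = (3*(3 - 5) + 1)/4 = (3*(-2) + 1)/4 = (-6 + 1)/4 = (¼)*(-5) = -5/4)
(-141 + 3)*P(3², 4) = (-141 + 3)*(-5/4) = -138*(-5/4) = 345/2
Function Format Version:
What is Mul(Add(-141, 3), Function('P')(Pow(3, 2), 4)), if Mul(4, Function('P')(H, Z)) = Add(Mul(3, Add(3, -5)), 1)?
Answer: Rational(345, 2) ≈ 172.50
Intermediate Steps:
Function('P')(H, Z) = Rational(-5, 4) (Function('P')(H, Z) = Mul(Rational(1, 4), Add(Mul(3, Add(3, -5)), 1)) = Mul(Rational(1, 4), Add(Mul(3, -2), 1)) = Mul(Rational(1, 4), Add(-6, 1)) = Mul(Rational(1, 4), -5) = Rational(-5, 4))
Mul(Add(-141, 3), Function('P')(Pow(3, 2), 4)) = Mul(Add(-141, 3), Rational(-5, 4)) = Mul(-138, Rational(-5, 4)) = Rational(345, 2)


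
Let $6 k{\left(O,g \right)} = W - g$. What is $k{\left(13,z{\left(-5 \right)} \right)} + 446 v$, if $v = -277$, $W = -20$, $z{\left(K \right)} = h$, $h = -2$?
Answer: $-123545$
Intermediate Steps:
$z{\left(K \right)} = -2$
$k{\left(O,g \right)} = - \frac{10}{3} - \frac{g}{6}$ ($k{\left(O,g \right)} = \frac{-20 - g}{6} = - \frac{10}{3} - \frac{g}{6}$)
$k{\left(13,z{\left(-5 \right)} \right)} + 446 v = \left(- \frac{10}{3} - - \frac{1}{3}\right) + 446 \left(-277\right) = \left(- \frac{10}{3} + \frac{1}{3}\right) - 123542 = -3 - 123542 = -123545$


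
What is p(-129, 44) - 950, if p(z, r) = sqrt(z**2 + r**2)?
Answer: -950 + sqrt(18577) ≈ -813.70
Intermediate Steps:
p(z, r) = sqrt(r**2 + z**2)
p(-129, 44) - 950 = sqrt(44**2 + (-129)**2) - 950 = sqrt(1936 + 16641) - 950 = sqrt(18577) - 950 = -950 + sqrt(18577)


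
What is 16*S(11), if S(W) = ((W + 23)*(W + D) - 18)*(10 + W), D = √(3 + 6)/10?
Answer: 615216/5 ≈ 1.2304e+5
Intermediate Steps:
D = 3/10 (D = √9*(⅒) = 3*(⅒) = 3/10 ≈ 0.30000)
S(W) = (-18 + (23 + W)*(3/10 + W))*(10 + W) (S(W) = ((W + 23)*(W + 3/10) - 18)*(10 + W) = ((23 + W)*(3/10 + W) - 18)*(10 + W) = (-18 + (23 + W)*(3/10 + W))*(10 + W))
16*S(11) = 16*(-111 + 11³ + (333/10)*11² + (2219/10)*11) = 16*(-111 + 1331 + (333/10)*121 + 24409/10) = 16*(-111 + 1331 + 40293/10 + 24409/10) = 16*(38451/5) = 615216/5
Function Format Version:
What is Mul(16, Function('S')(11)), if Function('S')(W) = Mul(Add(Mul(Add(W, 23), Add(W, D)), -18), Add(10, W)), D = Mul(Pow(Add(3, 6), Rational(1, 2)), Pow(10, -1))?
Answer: Rational(615216, 5) ≈ 1.2304e+5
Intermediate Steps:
D = Rational(3, 10) (D = Mul(Pow(9, Rational(1, 2)), Rational(1, 10)) = Mul(3, Rational(1, 10)) = Rational(3, 10) ≈ 0.30000)
Function('S')(W) = Mul(Add(-18, Mul(Add(23, W), Add(Rational(3, 10), W))), Add(10, W)) (Function('S')(W) = Mul(Add(Mul(Add(W, 23), Add(W, Rational(3, 10))), -18), Add(10, W)) = Mul(Add(Mul(Add(23, W), Add(Rational(3, 10), W)), -18), Add(10, W)) = Mul(Add(-18, Mul(Add(23, W), Add(Rational(3, 10), W))), Add(10, W)))
Mul(16, Function('S')(11)) = Mul(16, Add(-111, Pow(11, 3), Mul(Rational(333, 10), Pow(11, 2)), Mul(Rational(2219, 10), 11))) = Mul(16, Add(-111, 1331, Mul(Rational(333, 10), 121), Rational(24409, 10))) = Mul(16, Add(-111, 1331, Rational(40293, 10), Rational(24409, 10))) = Mul(16, Rational(38451, 5)) = Rational(615216, 5)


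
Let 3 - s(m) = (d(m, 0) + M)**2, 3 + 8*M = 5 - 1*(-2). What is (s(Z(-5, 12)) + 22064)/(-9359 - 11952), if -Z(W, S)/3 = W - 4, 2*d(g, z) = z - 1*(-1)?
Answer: -22066/21311 ≈ -1.0354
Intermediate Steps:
d(g, z) = 1/2 + z/2 (d(g, z) = (z - 1*(-1))/2 = (z + 1)/2 = (1 + z)/2 = 1/2 + z/2)
Z(W, S) = 12 - 3*W (Z(W, S) = -3*(W - 4) = -3*(-4 + W) = 12 - 3*W)
M = 1/2 (M = -3/8 + (5 - 1*(-2))/8 = -3/8 + (5 + 2)/8 = -3/8 + (1/8)*7 = -3/8 + 7/8 = 1/2 ≈ 0.50000)
s(m) = 2 (s(m) = 3 - ((1/2 + (1/2)*0) + 1/2)**2 = 3 - ((1/2 + 0) + 1/2)**2 = 3 - (1/2 + 1/2)**2 = 3 - 1*1**2 = 3 - 1*1 = 3 - 1 = 2)
(s(Z(-5, 12)) + 22064)/(-9359 - 11952) = (2 + 22064)/(-9359 - 11952) = 22066/(-21311) = 22066*(-1/21311) = -22066/21311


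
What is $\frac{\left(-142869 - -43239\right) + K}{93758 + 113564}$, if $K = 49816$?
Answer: $- \frac{24907}{103661} \approx -0.24027$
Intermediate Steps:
$\frac{\left(-142869 - -43239\right) + K}{93758 + 113564} = \frac{\left(-142869 - -43239\right) + 49816}{93758 + 113564} = \frac{\left(-142869 + 43239\right) + 49816}{207322} = \left(-99630 + 49816\right) \frac{1}{207322} = \left(-49814\right) \frac{1}{207322} = - \frac{24907}{103661}$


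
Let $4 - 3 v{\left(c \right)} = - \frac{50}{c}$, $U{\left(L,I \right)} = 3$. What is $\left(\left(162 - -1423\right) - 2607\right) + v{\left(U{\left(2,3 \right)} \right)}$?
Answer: $- \frac{9136}{9} \approx -1015.1$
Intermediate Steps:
$v{\left(c \right)} = \frac{4}{3} + \frac{50}{3 c}$ ($v{\left(c \right)} = \frac{4}{3} - \frac{\left(-50\right) \frac{1}{c}}{3} = \frac{4}{3} + \frac{50}{3 c}$)
$\left(\left(162 - -1423\right) - 2607\right) + v{\left(U{\left(2,3 \right)} \right)} = \left(\left(162 - -1423\right) - 2607\right) + \frac{2 \left(25 + 2 \cdot 3\right)}{3 \cdot 3} = \left(\left(162 + 1423\right) - 2607\right) + \frac{2}{3} \cdot \frac{1}{3} \left(25 + 6\right) = \left(1585 - 2607\right) + \frac{2}{3} \cdot \frac{1}{3} \cdot 31 = -1022 + \frac{62}{9} = - \frac{9136}{9}$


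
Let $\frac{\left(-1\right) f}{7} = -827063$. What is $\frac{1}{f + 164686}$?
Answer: $\frac{1}{5954127} \approx 1.6795 \cdot 10^{-7}$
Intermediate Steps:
$f = 5789441$ ($f = \left(-7\right) \left(-827063\right) = 5789441$)
$\frac{1}{f + 164686} = \frac{1}{5789441 + 164686} = \frac{1}{5954127}$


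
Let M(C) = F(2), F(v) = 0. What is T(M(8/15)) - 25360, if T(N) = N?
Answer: -25360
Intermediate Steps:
M(C) = 0
T(M(8/15)) - 25360 = 0 - 25360 = -25360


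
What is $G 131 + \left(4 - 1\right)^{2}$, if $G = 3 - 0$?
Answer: $402$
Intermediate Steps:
$G = 3$ ($G = 3 + 0 = 3$)
$G 131 + \left(4 - 1\right)^{2} = 3 \cdot 131 + \left(4 - 1\right)^{2} = 393 + 3^{2} = 393 + 9 = 402$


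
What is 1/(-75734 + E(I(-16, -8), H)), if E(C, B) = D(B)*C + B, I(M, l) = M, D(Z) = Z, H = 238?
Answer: -1/79304 ≈ -1.2610e-5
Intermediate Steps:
E(C, B) = B + B*C (E(C, B) = B*C + B = B + B*C)
1/(-75734 + E(I(-16, -8), H)) = 1/(-75734 + 238*(1 - 16)) = 1/(-75734 + 238*(-15)) = 1/(-75734 - 3570) = 1/(-79304) = -1/79304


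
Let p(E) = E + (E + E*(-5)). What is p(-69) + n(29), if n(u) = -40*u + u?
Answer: -924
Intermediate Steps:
p(E) = -3*E (p(E) = E + (E - 5*E) = E - 4*E = -3*E)
n(u) = -39*u
p(-69) + n(29) = -3*(-69) - 39*29 = 207 - 1131 = -924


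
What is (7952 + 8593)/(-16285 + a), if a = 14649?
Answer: -16545/1636 ≈ -10.113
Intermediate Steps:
(7952 + 8593)/(-16285 + a) = (7952 + 8593)/(-16285 + 14649) = 16545/(-1636) = 16545*(-1/1636) = -16545/1636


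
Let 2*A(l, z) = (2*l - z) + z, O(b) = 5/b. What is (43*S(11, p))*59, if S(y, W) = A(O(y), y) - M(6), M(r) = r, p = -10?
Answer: -154757/11 ≈ -14069.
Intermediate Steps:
A(l, z) = l (A(l, z) = ((2*l - z) + z)/2 = ((-z + 2*l) + z)/2 = (2*l)/2 = l)
S(y, W) = -6 + 5/y (S(y, W) = 5/y - 1*6 = 5/y - 6 = -6 + 5/y)
(43*S(11, p))*59 = (43*(-6 + 5/11))*59 = (43*(-61/11))*59 = -2623/11*59 = -154757/11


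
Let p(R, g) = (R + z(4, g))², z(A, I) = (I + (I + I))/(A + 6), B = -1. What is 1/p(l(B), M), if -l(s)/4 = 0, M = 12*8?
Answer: 25/20736 ≈ 0.0012056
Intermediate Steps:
M = 96
l(s) = 0 (l(s) = -4*0 = 0)
z(A, I) = 3*I/(6 + A) (z(A, I) = (I + 2*I)/(6 + A) = (3*I)/(6 + A) = 3*I/(6 + A))
p(R, g) = (R + 3*g/10)² (p(R, g) = (R + 3*g/(6 + 4))² = (R + 3*g/10)²)
1/p(l(B), M) = 1/((3*96 + 10*0)²/100) = 1/((288 + 0)²/100) = 1/((1/100)*288²) = 1/((1/100)*82944) = 1/(20736/25) = 25/20736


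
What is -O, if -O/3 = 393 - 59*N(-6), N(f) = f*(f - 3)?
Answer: -8379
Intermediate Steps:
N(f) = f*(-3 + f)
O = 8379 (O = -3*(393 - (-354)*(-3 - 6)) = -3*(393 - (-354)*(-9)) = -3*(393 - 59*54) = -3*(393 - 3186) = -3*(-2793) = 8379)
-O = -1*8379 = -8379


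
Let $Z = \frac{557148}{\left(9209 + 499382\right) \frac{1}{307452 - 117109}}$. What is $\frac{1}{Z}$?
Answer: $\frac{508591}{106049221764} \approx 4.7958 \cdot 10^{-6}$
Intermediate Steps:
$Z = \frac{106049221764}{508591}$ ($Z = \frac{557148}{508591 \cdot \frac{1}{190343}} = \frac{557148}{\frac{508591}{190343}} = 557148 \cdot \frac{190343}{508591} = \frac{106049221764}{508591} \approx 2.0852 \cdot 10^{5}$)
$\frac{1}{Z} = \frac{1}{\frac{106049221764}{508591}} = \frac{508591}{106049221764}$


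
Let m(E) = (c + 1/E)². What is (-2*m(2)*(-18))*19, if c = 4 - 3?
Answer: 1539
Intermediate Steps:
c = 1
m(E) = (1 + 1/E)²
(-2*m(2)*(-18))*19 = (-2*(1 + 2)²/2²*(-18))*19 = (-3²/2*(-18))*19 = (-9/2*(-18))*19 = (-2*9/4*(-18))*19 = -9/2*(-18)*19 = 81*19 = 1539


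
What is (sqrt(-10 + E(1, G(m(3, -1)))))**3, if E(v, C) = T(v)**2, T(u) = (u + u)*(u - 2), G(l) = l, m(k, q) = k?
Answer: -6*I*sqrt(6) ≈ -14.697*I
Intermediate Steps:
T(u) = 2*u*(-2 + u) (T(u) = (2*u)*(-2 + u) = 2*u*(-2 + u))
E(v, C) = 4*v**2*(-2 + v)**2 (E(v, C) = (2*v*(-2 + v))**2 = 4*v**2*(-2 + v)**2)
(sqrt(-10 + E(1, G(m(3, -1)))))**3 = (sqrt(-10 + 4*1**2*(-2 + 1)**2))**3 = (sqrt(-10 + 4*1*(-1)**2))**3 = (sqrt(-10 + 4*1*1))**3 = (sqrt(-10 + 4))**3 = (sqrt(-6))**3 = (I*sqrt(6))**3 = -6*I*sqrt(6)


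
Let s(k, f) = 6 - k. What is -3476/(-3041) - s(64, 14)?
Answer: 179854/3041 ≈ 59.143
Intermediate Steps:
-3476/(-3041) - s(64, 14) = -3476/(-3041) - (6 - 1*64) = -3476*(-1/3041) - (6 - 64) = 3476/3041 - 1*(-58) = 3476/3041 + 58 = 179854/3041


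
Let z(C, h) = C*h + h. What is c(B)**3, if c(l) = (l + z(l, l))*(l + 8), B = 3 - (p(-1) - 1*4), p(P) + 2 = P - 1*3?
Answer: 68669157375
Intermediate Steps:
z(C, h) = h + C*h
p(P) = -5 + P (p(P) = -2 + (P - 1*3) = -2 + (P - 3) = -2 + (-3 + P) = -5 + P)
B = 13 (B = 3 - ((-5 - 1) - 1*4) = 3 - (-6 - 4) = 3 - 1*(-10) = 3 + 10 = 13)
c(l) = (8 + l)*(l + l*(1 + l)) (c(l) = (l + l*(1 + l))*(l + 8) = (l + l*(1 + l))*(8 + l) = (8 + l)*(l + l*(1 + l)))
c(B)**3 = (13*(16 + 13**2 + 10*13))**3 = (13*(16 + 169 + 130))**3 = (13*315)**3 = 4095**3 = 68669157375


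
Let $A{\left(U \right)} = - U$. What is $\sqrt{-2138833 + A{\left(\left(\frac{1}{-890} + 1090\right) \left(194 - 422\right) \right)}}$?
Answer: $\frac{i \sqrt{374329282555}}{445} \approx 1374.9 i$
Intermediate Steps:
$\sqrt{-2138833 + A{\left(\left(\frac{1}{-890} + 1090\right) \left(194 - 422\right) \right)}} = \sqrt{-2138833 - \left(\frac{1}{-890} + 1090\right) \left(194 - 422\right)} = \sqrt{-2138833 - \left(- \frac{1}{890} + 1090\right) \left(-228\right)} = \sqrt{-2138833 - \frac{970099}{890} \left(-228\right)} = \sqrt{-2138833 - - \frac{110591286}{445}} = \sqrt{-2138833 + \frac{110591286}{445}} = \sqrt{- \frac{841189399}{445}} = \frac{i \sqrt{374329282555}}{445}$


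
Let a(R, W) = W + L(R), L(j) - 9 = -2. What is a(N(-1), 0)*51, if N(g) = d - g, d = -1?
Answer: 357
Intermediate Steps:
L(j) = 7 (L(j) = 9 - 2 = 7)
N(g) = -1 - g
a(R, W) = 7 + W (a(R, W) = W + 7 = 7 + W)
a(N(-1), 0)*51 = (7 + 0)*51 = 7*51 = 357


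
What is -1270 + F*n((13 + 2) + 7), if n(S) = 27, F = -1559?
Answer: -43363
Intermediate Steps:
-1270 + F*n((13 + 2) + 7) = -1270 - 1559*27 = -1270 - 42093 = -43363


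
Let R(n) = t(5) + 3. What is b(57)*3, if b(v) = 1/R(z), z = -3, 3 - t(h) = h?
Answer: 3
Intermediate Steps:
t(h) = 3 - h
R(n) = 1 (R(n) = (3 - 1*5) + 3 = (3 - 5) + 3 = -2 + 3 = 1)
b(v) = 1 (b(v) = 1/1 = 1)
b(57)*3 = 1*3 = 3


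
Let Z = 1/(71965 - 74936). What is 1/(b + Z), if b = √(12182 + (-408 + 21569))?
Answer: 2971/294313359462 + 8826841*√33343/294313359462 ≈ 0.0054764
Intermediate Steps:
Z = -1/2971 (Z = 1/(-2971) = -1/2971 ≈ -0.00033659)
b = √33343 (b = √(12182 + 21161) = √33343 ≈ 182.60)
1/(b + Z) = 1/(√33343 - 1/2971) = 1/(-1/2971 + √33343)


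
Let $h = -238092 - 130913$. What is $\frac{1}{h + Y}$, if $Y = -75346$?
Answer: $- \frac{1}{444351} \approx -2.2505 \cdot 10^{-6}$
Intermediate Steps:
$h = -369005$
$\frac{1}{h + Y} = \frac{1}{-369005 - 75346} = \frac{1}{-444351} = - \frac{1}{444351}$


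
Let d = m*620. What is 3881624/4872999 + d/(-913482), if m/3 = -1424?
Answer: 914034095896/247299826251 ≈ 3.6961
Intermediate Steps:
m = -4272 (m = 3*(-1424) = -4272)
d = -2648640 (d = -4272*620 = -2648640)
3881624/4872999 + d/(-913482) = 3881624/4872999 - 2648640/(-913482) = 3881624*(1/4872999) - 2648640*(-1/913482) = 3881624/4872999 + 441440/152247 = 914034095896/247299826251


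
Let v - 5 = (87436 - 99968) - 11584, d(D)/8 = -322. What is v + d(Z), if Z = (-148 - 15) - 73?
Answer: -26687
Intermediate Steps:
Z = -236 (Z = -163 - 73 = -236)
d(D) = -2576 (d(D) = 8*(-322) = -2576)
v = -24111 (v = 5 + ((87436 - 99968) - 11584) = 5 + (-12532 - 11584) = 5 - 24116 = -24111)
v + d(Z) = -24111 - 2576 = -26687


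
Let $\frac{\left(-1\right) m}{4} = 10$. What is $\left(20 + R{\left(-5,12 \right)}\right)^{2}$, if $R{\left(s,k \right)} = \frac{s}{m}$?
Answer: $\frac{25921}{64} \approx 405.02$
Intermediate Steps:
$m = -40$ ($m = \left(-4\right) 10 = -40$)
$R{\left(s,k \right)} = - \frac{s}{40}$ ($R{\left(s,k \right)} = \frac{s}{-40} = s \left(- \frac{1}{40}\right) = - \frac{s}{40}$)
$\left(20 + R{\left(-5,12 \right)}\right)^{2} = \left(20 - - \frac{1}{8}\right)^{2} = \left(20 + \frac{1}{8}\right)^{2} = \left(\frac{161}{8}\right)^{2} = \frac{25921}{64}$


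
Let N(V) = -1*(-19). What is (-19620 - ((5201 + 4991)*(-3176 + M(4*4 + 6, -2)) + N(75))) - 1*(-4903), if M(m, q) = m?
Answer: 32130832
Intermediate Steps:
N(V) = 19
(-19620 - ((5201 + 4991)*(-3176 + M(4*4 + 6, -2)) + N(75))) - 1*(-4903) = (-19620 - ((5201 + 4991)*(-3176 + (4*4 + 6)) + 19)) - 1*(-4903) = (-19620 - (10192*(-3176 + (16 + 6)) + 19)) + 4903 = (-19620 - (10192*(-3176 + 22) + 19)) + 4903 = (-19620 - (10192*(-3154) + 19)) + 4903 = (-19620 - (-32145568 + 19)) + 4903 = (-19620 - 1*(-32145549)) + 4903 = (-19620 + 32145549) + 4903 = 32125929 + 4903 = 32130832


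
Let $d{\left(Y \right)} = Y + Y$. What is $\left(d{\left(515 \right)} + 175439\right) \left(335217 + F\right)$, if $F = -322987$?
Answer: $2158215870$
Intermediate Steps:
$d{\left(Y \right)} = 2 Y$
$\left(d{\left(515 \right)} + 175439\right) \left(335217 + F\right) = \left(2 \cdot 515 + 175439\right) \left(335217 - 322987\right) = \left(1030 + 175439\right) 12230 = 176469 \cdot 12230 = 2158215870$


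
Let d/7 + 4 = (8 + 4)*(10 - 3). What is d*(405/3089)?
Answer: 226800/3089 ≈ 73.422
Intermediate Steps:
d = 560 (d = -28 + 7*((8 + 4)*(10 - 3)) = -28 + 7*(12*7) = -28 + 7*84 = -28 + 588 = 560)
d*(405/3089) = 560*(405/3089) = 226800/3089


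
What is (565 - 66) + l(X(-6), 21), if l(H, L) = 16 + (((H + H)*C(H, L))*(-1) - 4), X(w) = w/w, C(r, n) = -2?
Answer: 515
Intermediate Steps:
X(w) = 1
l(H, L) = 12 + 4*H (l(H, L) = 16 + (((H + H)*(-2))*(-1) - 4) = 16 + (((2*H)*(-2))*(-1) - 4) = 16 + (-4*H*(-1) - 4) = 16 + (4*H - 4) = 16 + (-4 + 4*H) = 12 + 4*H)
(565 - 66) + l(X(-6), 21) = (565 - 66) + (12 + 4*1) = 499 + (12 + 4) = 499 + 16 = 515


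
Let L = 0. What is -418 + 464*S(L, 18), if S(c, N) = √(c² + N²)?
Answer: 7934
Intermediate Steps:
S(c, N) = √(N² + c²)
-418 + 464*S(L, 18) = -418 + 464*√(18² + 0²) = -418 + 464*√(324 + 0) = -418 + 464*√324 = -418 + 464*18 = -418 + 8352 = 7934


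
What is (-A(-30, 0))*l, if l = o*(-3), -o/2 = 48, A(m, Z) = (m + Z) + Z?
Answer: 8640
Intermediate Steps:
A(m, Z) = m + 2*Z (A(m, Z) = (Z + m) + Z = m + 2*Z)
o = -96 (o = -2*48 = -96)
l = 288 (l = -96*(-3) = 288)
(-A(-30, 0))*l = -(-30 + 2*0)*288 = -(-30 + 0)*288 = -1*(-30)*288 = 30*288 = 8640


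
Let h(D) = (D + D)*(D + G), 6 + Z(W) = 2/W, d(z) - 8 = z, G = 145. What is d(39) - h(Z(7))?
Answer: 80303/49 ≈ 1638.8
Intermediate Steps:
d(z) = 8 + z
Z(W) = -6 + 2/W
h(D) = 2*D*(145 + D) (h(D) = (D + D)*(D + 145) = (2*D)*(145 + D) = 2*D*(145 + D))
d(39) - h(Z(7)) = (8 + 39) - 2*(-6 + 2/7)*(145 + (-6 + 2/7)) = 47 - 2*(-6 + 2*(⅐))*(145 + (-6 + 2*(⅐))) = 47 - 2*(-6 + 2/7)*(145 + (-6 + 2/7)) = 47 - 2*(-40)*(145 - 40/7)/7 = 47 - 2*(-40)*975/(7*7) = 47 - 1*(-78000/49) = 47 + 78000/49 = 80303/49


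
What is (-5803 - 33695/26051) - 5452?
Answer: -293237700/26051 ≈ -11256.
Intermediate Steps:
(-5803 - 33695/26051) - 5452 = -151207648/26051 - 5452 = -293237700/26051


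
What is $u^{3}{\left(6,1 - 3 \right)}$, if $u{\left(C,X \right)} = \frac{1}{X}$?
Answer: $- \frac{1}{8} \approx -0.125$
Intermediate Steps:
$u^{3}{\left(6,1 - 3 \right)} = \left(\frac{1}{1 - 3}\right)^{3} = \left(\frac{1}{-2}\right)^{3} = \left(- \frac{1}{2}\right)^{3} = - \frac{1}{8}$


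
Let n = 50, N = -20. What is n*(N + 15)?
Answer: -250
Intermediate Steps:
n*(N + 15) = 50*(-20 + 15) = 50*(-5) = -250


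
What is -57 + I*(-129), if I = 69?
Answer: -8958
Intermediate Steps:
-57 + I*(-129) = -57 + 69*(-129) = -57 - 8901 = -8958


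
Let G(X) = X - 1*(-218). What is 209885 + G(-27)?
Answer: 210076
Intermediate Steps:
G(X) = 218 + X (G(X) = X + 218 = 218 + X)
209885 + G(-27) = 209885 + (218 - 27) = 209885 + 191 = 210076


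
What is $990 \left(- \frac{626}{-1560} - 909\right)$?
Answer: $- \frac{23387331}{26} \approx -8.9951 \cdot 10^{5}$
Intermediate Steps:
$990 \left(- \frac{626}{-1560} - 909\right) = 990 \left(\left(-626\right) \left(- \frac{1}{1560}\right) - 909\right) = 990 \left(\frac{313}{780} - 909\right) = 990 \left(- \frac{708707}{780}\right) = - \frac{23387331}{26}$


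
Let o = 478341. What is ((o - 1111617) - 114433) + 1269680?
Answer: 521971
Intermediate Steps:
((o - 1111617) - 114433) + 1269680 = ((478341 - 1111617) - 114433) + 1269680 = (-633276 - 114433) + 1269680 = -747709 + 1269680 = 521971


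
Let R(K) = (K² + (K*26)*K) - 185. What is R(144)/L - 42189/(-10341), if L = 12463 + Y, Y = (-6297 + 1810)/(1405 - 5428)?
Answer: 8466499822615/172843389792 ≈ 48.984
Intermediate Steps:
Y = 4487/4023 (Y = -4487/(-4023) = -4487*(-1/4023) = 4487/4023 ≈ 1.1153)
R(K) = -185 + 27*K² (R(K) = (K² + (26*K)*K) - 185 = (K² + 26*K²) - 185 = 27*K² - 185 = -185 + 27*K²)
L = 50143136/4023 (L = 12463 + 4487/4023 = 50143136/4023 ≈ 12464.)
R(144)/L - 42189/(-10341) = (-185 + 27*144²)/(50143136/4023) - 42189/(-10341) = (-185 + 27*20736)*(4023/50143136) - 42189*(-1/10341) = (-185 + 559872)*(4023/50143136) + 14063/3447 = 559687*(4023/50143136) + 14063/3447 = 2251620801/50143136 + 14063/3447 = 8466499822615/172843389792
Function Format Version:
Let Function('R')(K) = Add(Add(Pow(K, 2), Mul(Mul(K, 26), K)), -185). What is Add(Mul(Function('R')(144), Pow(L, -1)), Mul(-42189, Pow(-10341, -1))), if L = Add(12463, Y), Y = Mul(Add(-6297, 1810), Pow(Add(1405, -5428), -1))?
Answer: Rational(8466499822615, 172843389792) ≈ 48.984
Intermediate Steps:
Y = Rational(4487, 4023) (Y = Mul(-4487, Pow(-4023, -1)) = Mul(-4487, Rational(-1, 4023)) = Rational(4487, 4023) ≈ 1.1153)
Function('R')(K) = Add(-185, Mul(27, Pow(K, 2))) (Function('R')(K) = Add(Add(Pow(K, 2), Mul(Mul(26, K), K)), -185) = Add(Add(Pow(K, 2), Mul(26, Pow(K, 2))), -185) = Add(Mul(27, Pow(K, 2)), -185) = Add(-185, Mul(27, Pow(K, 2))))
L = Rational(50143136, 4023) (L = Add(12463, Rational(4487, 4023)) = Rational(50143136, 4023) ≈ 12464.)
Add(Mul(Function('R')(144), Pow(L, -1)), Mul(-42189, Pow(-10341, -1))) = Add(Mul(Add(-185, Mul(27, Pow(144, 2))), Pow(Rational(50143136, 4023), -1)), Mul(-42189, Pow(-10341, -1))) = Add(Mul(Add(-185, Mul(27, 20736)), Rational(4023, 50143136)), Mul(-42189, Rational(-1, 10341))) = Add(Mul(Add(-185, 559872), Rational(4023, 50143136)), Rational(14063, 3447)) = Add(Mul(559687, Rational(4023, 50143136)), Rational(14063, 3447)) = Add(Rational(2251620801, 50143136), Rational(14063, 3447)) = Rational(8466499822615, 172843389792)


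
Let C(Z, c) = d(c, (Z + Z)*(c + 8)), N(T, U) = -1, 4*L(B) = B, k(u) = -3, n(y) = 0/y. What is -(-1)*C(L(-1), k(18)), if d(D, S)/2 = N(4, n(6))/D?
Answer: ⅔ ≈ 0.66667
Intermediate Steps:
n(y) = 0
L(B) = B/4
d(D, S) = -2/D (d(D, S) = 2*(-1/D) = -2/D)
C(Z, c) = -2/c
-(-1)*C(L(-1), k(18)) = -(-1)*(-2/(-3)) = -(-1)*(-2*(-⅓)) = -(-1)*2/3 = -1*(-⅔) = ⅔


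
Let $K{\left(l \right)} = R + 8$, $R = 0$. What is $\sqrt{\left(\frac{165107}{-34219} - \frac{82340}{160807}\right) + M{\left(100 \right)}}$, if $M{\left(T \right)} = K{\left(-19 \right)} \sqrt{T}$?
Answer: $\frac{\sqrt{2260735018822964875123}}{5502654733} \approx 8.6408$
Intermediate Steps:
$K{\left(l \right)} = 8$ ($K{\left(l \right)} = 0 + 8 = 8$)
$M{\left(T \right)} = 8 \sqrt{T}$
$\sqrt{\left(\frac{165107}{-34219} - \frac{82340}{160807}\right) + M{\left(100 \right)}} = \sqrt{\left(\frac{165107}{-34219} - \frac{82340}{160807}\right) + 8 \sqrt{100}} = \sqrt{\left(165107 \left(- \frac{1}{34219}\right) - \frac{82340}{160807}\right) + 8 \cdot 10} = \sqrt{\left(- \frac{165107}{34219} - \frac{82340}{160807}\right) + 80} = \sqrt{- \frac{29367953809}{5502654733} + 80} = \sqrt{\frac{410844424831}{5502654733}} = \frac{\sqrt{2260735018822964875123}}{5502654733}$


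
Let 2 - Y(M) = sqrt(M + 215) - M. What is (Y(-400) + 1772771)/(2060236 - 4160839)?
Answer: -590791/700201 + I*sqrt(185)/2100603 ≈ -0.84375 + 6.475e-6*I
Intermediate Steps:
Y(M) = 2 + M - sqrt(215 + M) (Y(M) = 2 - (sqrt(M + 215) - M) = 2 - (sqrt(215 + M) - M) = 2 + (M - sqrt(215 + M)) = 2 + M - sqrt(215 + M))
(Y(-400) + 1772771)/(2060236 - 4160839) = ((2 - 400 - sqrt(215 - 400)) + 1772771)/(2060236 - 4160839) = ((2 - 400 - sqrt(-185)) + 1772771)/(-2100603) = ((2 - 400 - I*sqrt(185)) + 1772771)*(-1/2100603) = ((-398 - I*sqrt(185)) + 1772771)*(-1/2100603) = (1772373 - I*sqrt(185))*(-1/2100603) = -590791/700201 + I*sqrt(185)/2100603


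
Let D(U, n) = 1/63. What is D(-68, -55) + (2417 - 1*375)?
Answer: 128647/63 ≈ 2042.0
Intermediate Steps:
D(U, n) = 1/63
D(-68, -55) + (2417 - 1*375) = 1/63 + (2417 - 1*375) = 1/63 + (2417 - 375) = 1/63 + 2042 = 128647/63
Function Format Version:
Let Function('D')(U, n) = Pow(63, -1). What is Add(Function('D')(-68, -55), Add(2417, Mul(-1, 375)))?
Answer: Rational(128647, 63) ≈ 2042.0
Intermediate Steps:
Function('D')(U, n) = Rational(1, 63)
Add(Function('D')(-68, -55), Add(2417, Mul(-1, 375))) = Add(Rational(1, 63), Add(2417, Mul(-1, 375))) = Add(Rational(1, 63), Add(2417, -375)) = Add(Rational(1, 63), 2042) = Rational(128647, 63)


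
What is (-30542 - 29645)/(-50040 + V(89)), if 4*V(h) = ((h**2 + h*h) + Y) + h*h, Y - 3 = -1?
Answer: 240748/176395 ≈ 1.3648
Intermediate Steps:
Y = 2 (Y = 3 - 1 = 2)
V(h) = 1/2 + 3*h**2/4 (V(h) = (((h**2 + h*h) + 2) + h*h)/4 = (((h**2 + h**2) + 2) + h**2)/4 = ((2*h**2 + 2) + h**2)/4 = ((2 + 2*h**2) + h**2)/4 = (2 + 3*h**2)/4 = 1/2 + 3*h**2/4)
(-30542 - 29645)/(-50040 + V(89)) = (-30542 - 29645)/(-50040 + (1/2 + (3/4)*89**2)) = -60187/(-50040 + (1/2 + (3/4)*7921)) = -60187/(-50040 + (1/2 + 23763/4)) = -60187/(-50040 + 23765/4) = -60187/(-176395/4) = -60187*(-4/176395) = 240748/176395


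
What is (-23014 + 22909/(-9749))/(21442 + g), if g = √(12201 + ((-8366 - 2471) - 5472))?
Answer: -2405646540795/2241117044264 + 224386395*I*√1027/2241117044264 ≈ -1.0734 + 0.0032086*I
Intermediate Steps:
g = 2*I*√1027 (g = √(12201 + (-10837 - 5472)) = √(12201 - 16309) = √(-4108) = 2*I*√1027 ≈ 64.094*I)
(-23014 + 22909/(-9749))/(21442 + g) = (-23014 + 22909/(-9749))/(21442 + 2*I*√1027) = (-23014 + 22909*(-1/9749))/(21442 + 2*I*√1027) = (-23014 - 22909/9749)/(21442 + 2*I*√1027) = -224386395/(9749*(21442 + 2*I*√1027))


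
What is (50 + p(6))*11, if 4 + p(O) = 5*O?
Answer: 836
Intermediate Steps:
p(O) = -4 + 5*O
(50 + p(6))*11 = (50 + (-4 + 5*6))*11 = (50 + (-4 + 30))*11 = (50 + 26)*11 = 76*11 = 836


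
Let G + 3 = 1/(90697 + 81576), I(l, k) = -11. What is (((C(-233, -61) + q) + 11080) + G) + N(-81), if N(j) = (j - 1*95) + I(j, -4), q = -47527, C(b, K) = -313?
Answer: -6365487349/172273 ≈ -36950.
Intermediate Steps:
N(j) = -106 + j (N(j) = (j - 1*95) - 11 = (j - 95) - 11 = (-95 + j) - 11 = -106 + j)
G = -516818/172273 (G = -3 + 1/(90697 + 81576) = -3 + 1/172273 = -516818/172273 ≈ -3.0000)
(((C(-233, -61) + q) + 11080) + G) + N(-81) = (((-313 - 47527) + 11080) - 516818/172273) + (-106 - 81) = ((-47840 + 11080) - 516818/172273) - 187 = (-36760 - 516818/172273) - 187 = -6333272298/172273 - 187 = -6365487349/172273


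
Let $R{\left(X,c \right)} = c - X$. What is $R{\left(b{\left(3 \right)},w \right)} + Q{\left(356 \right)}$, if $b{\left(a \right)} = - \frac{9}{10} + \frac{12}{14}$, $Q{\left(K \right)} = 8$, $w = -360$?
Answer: $- \frac{24637}{70} \approx -351.96$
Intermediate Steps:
$b{\left(a \right)} = - \frac{3}{70}$ ($b{\left(a \right)} = \left(-9\right) \frac{1}{10} + 12 \cdot \frac{1}{14} = - \frac{9}{10} + \frac{6}{7} = - \frac{3}{70}$)
$R{\left(b{\left(3 \right)},w \right)} + Q{\left(356 \right)} = \left(-360 - - \frac{3}{70}\right) + 8 = \left(-360 + \frac{3}{70}\right) + 8 = - \frac{25197}{70} + 8 = - \frac{24637}{70}$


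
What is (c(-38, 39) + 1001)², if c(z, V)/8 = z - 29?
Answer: 216225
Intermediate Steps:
c(z, V) = -232 + 8*z (c(z, V) = 8*(z - 29) = 8*(-29 + z) = -232 + 8*z)
(c(-38, 39) + 1001)² = ((-232 + 8*(-38)) + 1001)² = ((-232 - 304) + 1001)² = (-536 + 1001)² = 465² = 216225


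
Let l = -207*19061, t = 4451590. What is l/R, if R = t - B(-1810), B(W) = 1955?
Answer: -3945627/4449635 ≈ -0.88673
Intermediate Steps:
R = 4449635 (R = 4451590 - 1*1955 = 4451590 - 1955 = 4449635)
l = -3945627
l/R = -3945627/4449635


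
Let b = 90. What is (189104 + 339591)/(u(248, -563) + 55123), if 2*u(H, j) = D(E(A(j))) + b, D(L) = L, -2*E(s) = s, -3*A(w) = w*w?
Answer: 1268868/195797 ≈ 6.4805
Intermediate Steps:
A(w) = -w²/3 (A(w) = -w*w/3 = -w²/3)
E(s) = -s/2
u(H, j) = 45 + j²/12 (u(H, j) = (-(-1)*j²/6 + 90)/2 = (j²/6 + 90)/2 = (90 + j²/6)/2 = 45 + j²/12)
(189104 + 339591)/(u(248, -563) + 55123) = (189104 + 339591)/((45 + (1/12)*(-563)²) + 55123) = 528695/((45 + (1/12)*316969) + 55123) = 528695/((45 + 316969/12) + 55123) = 528695/(317509/12 + 55123) = 528695/(978985/12) = 528695*(12/978985) = 1268868/195797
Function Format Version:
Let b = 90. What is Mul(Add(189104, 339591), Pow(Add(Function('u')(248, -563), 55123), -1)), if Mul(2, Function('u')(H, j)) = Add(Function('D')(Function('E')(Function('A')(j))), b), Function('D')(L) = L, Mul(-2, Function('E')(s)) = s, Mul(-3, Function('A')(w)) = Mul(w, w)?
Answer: Rational(1268868, 195797) ≈ 6.4805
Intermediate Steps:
Function('A')(w) = Mul(Rational(-1, 3), Pow(w, 2)) (Function('A')(w) = Mul(Rational(-1, 3), Mul(w, w)) = Mul(Rational(-1, 3), Pow(w, 2)))
Function('E')(s) = Mul(Rational(-1, 2), s)
Function('u')(H, j) = Add(45, Mul(Rational(1, 12), Pow(j, 2))) (Function('u')(H, j) = Mul(Rational(1, 2), Add(Mul(Rational(-1, 2), Mul(Rational(-1, 3), Pow(j, 2))), 90)) = Mul(Rational(1, 2), Add(Mul(Rational(1, 6), Pow(j, 2)), 90)) = Mul(Rational(1, 2), Add(90, Mul(Rational(1, 6), Pow(j, 2)))) = Add(45, Mul(Rational(1, 12), Pow(j, 2))))
Mul(Add(189104, 339591), Pow(Add(Function('u')(248, -563), 55123), -1)) = Mul(Add(189104, 339591), Pow(Add(Add(45, Mul(Rational(1, 12), Pow(-563, 2))), 55123), -1)) = Mul(528695, Pow(Add(Add(45, Mul(Rational(1, 12), 316969)), 55123), -1)) = Mul(528695, Pow(Add(Add(45, Rational(316969, 12)), 55123), -1)) = Mul(528695, Pow(Add(Rational(317509, 12), 55123), -1)) = Mul(528695, Pow(Rational(978985, 12), -1)) = Mul(528695, Rational(12, 978985)) = Rational(1268868, 195797)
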